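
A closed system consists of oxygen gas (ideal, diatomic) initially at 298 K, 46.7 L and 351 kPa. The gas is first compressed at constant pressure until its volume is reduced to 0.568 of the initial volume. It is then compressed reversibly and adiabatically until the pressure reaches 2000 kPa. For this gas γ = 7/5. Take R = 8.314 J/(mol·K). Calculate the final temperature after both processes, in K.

278 K

n = P₁V₁/(RT₁) = 351×46.7/(8.314×298) = 6.62 mol.
Step 1 — Isobaric: P stays 351 kPa; V/T = const ⇒ T₂ = 169 K, V₂ = 26.5 L.
W = PΔV = 351×(26.5−46.7) kPa·L = -7080 J.
ΔU = nCvΔT = 6.62×20.8×(169−298) = -17700 J.
Q = ΔU + W = nCpΔT = -24800 J.
State after step 1: P = 351 kPa, V = 26.5 L, T = 169 K.
Step 2 — Adiabatic: T₂/T₁ = (P₂/P₁)^((γ−1)/γ) ⇒ T₂ = 169×(5.70)^0.286 = 278 K; V₂ = 7.65 L.
ΔU = nCvΔT = 6.62×20.8×(278−169) = 15000 J.
Q = 0 for an adiabatic process, so W = −ΔU = -15000 J.
Net over both steps: W = -22100 J, Q = -24800 J, ΔU = -2710 J.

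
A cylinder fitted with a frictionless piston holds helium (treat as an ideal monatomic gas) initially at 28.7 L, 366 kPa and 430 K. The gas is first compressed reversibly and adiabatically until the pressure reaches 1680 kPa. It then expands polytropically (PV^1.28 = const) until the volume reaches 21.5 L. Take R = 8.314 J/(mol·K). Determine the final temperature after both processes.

n = P₁V₁/(RT₁) = 366×28.7/(8.314×430) = 2.94 mol.
Step 1 — Adiabatic: T₂/T₁ = (P₂/P₁)^((γ−1)/γ) ⇒ T₂ = 430×(4.59)^0.400 = 791 K; V₂ = 11.5 L.
ΔU = nCvΔT = 2.94×12.5×(791−430) = 13200 J.
Q = 0 for an adiabatic process, so W = −ΔU = -13200 J.
State after step 1: P = 1680 kPa, V = 11.5 L, T = 791 K.
Step 2 — Polytropic n=1.28: T₂ = T₁(V₁/V₂)^(n−1) = 791×(0.535)^0.28 = 664 K; P₂ = P₁(V₁/V₂)^n = 754 kPa.
W = (P₁V₁−P₂V₂)/(n−1) = (1680×11.5−754×21.5)/0.28 = 11100 J.
ΔU = nCvΔT = 2.94×12.5×(664−791) = -4660 J.
Q = ΔU + W = 6430 J.
Net over both steps: W = -2140 J, Q = 6430 J, ΔU = 8570 J.

664 K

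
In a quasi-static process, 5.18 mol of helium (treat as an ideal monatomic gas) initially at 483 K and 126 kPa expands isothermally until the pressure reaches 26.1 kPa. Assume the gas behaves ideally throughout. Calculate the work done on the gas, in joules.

V₁ = nRT₁/P₁ = 5.18×8.314×483/126 = 165 L.
Isothermal: T stays 483 K; PV = const ⇒ V₂ = 797 L, P₂ = 26.1 kPa.
W = nRT ln(V₂/V₁) = 5.18×8.314×483×ln(4.83) = 32700 J.
Work done on the gas = −W_by = -32700 J.

-32700 J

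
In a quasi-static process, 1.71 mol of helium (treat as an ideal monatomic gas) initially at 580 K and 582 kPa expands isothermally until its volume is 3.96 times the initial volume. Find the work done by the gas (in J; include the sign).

V₁ = nRT₁/P₁ = 1.71×8.314×580/582 = 14.2 L.
Isothermal: T stays 580 K; PV = const ⇒ V₂ = 56.1 L, P₂ = 147 kPa.
W = nRT ln(V₂/V₁) = 1.71×8.314×580×ln(3.96) = 11300 J.

11300 J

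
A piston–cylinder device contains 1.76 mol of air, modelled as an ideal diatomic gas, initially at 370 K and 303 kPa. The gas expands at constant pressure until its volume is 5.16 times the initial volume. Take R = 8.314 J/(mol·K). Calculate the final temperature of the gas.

V₁ = nRT₁/P₁ = 1.76×8.314×370/303 = 17.9 L.
Isobaric: P stays 303 kPa; V/T = const ⇒ T₂ = 1910 K, V₂ = 92.2 L.

1910 K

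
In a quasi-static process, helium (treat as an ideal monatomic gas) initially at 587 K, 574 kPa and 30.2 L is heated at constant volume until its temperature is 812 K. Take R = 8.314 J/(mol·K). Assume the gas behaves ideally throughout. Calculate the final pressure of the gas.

794 kPa

Isochoric: V stays 30.2 L; P/T = const ⇒ T₂ = 812 K, P₂ = 794 kPa.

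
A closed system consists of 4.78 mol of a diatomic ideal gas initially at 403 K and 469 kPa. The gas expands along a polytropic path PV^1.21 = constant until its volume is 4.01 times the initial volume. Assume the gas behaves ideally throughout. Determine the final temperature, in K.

301 K

V₁ = nRT₁/P₁ = 4.78×8.314×403/469 = 34.1 L.
Polytropic n=1.21: T₂ = T₁(V₁/V₂)^(n−1) = 403×(0.249)^0.21 = 301 K; P₂ = P₁(V₁/V₂)^n = 87.4 kPa.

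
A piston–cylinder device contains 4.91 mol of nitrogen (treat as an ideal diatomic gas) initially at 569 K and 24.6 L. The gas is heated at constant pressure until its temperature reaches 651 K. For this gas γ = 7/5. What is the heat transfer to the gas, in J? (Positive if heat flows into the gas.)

11700 J

P₁ = nRT₁/V₁ = 4.91×8.314×569/24.6 = 944 kPa.
Isobaric: P stays 944 kPa; V/T = const ⇒ T₂ = 651 K, V₂ = 28.1 L.
W = PΔV = 944×(28.1−24.6) kPa·L = 3350 J.
ΔU = nCvΔT = 4.91×20.8×(651−569) = 8370 J.
Q = ΔU + W = nCpΔT = 11700 J.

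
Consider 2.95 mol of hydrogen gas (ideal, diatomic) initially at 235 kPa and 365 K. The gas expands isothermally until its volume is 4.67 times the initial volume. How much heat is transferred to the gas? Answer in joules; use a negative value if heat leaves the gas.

V₁ = nRT₁/P₁ = 2.95×8.314×365/235 = 38.1 L.
Isothermal: T stays 365 K; PV = const ⇒ V₂ = 178 L, P₂ = 50.3 kPa.
ΔU = 0 (ideal gas, T constant).
W = nRT ln(V₂/V₁) = 2.95×8.314×365×ln(4.67) = 13800 J.
Q = ΔU + W = 13800 J.

13800 J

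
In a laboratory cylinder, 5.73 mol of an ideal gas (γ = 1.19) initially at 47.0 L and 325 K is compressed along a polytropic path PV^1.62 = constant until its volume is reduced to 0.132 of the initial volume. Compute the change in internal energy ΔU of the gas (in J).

P₁ = nRT₁/V₁ = 5.73×8.314×325/47.0 = 329 kPa.
Polytropic n=1.62: T₂ = T₁(V₁/V₂)^(n−1) = 325×(7.58)^0.62 = 1140 K; P₂ = P₁(V₁/V₂)^n = 8760 kPa.
For an ideal gas ΔU = nCvΔT with Cv = R/(γ−1) = 43.8 J/(mol·K).
ΔU = 5.73×43.8×(1140−325) = 204000 J.

204000 J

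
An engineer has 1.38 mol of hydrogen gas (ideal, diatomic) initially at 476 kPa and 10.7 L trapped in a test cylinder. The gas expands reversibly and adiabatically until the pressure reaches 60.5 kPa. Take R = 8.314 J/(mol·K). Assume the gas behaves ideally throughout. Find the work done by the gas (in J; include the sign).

T₁ = P₁V₁/(nR) = 476×10.7/(1.38×8.314) = 444 K.
Adiabatic: T₂/T₁ = (P₂/P₁)^((γ−1)/γ) ⇒ T₂ = 444×(0.127)^0.286 = 246 K; V₂ = 46.7 L.
ΔU = nCvΔT = 1.38×20.8×(246−444) = -5670 J.
Q = 0 for an adiabatic process, so W = −ΔU = 5670 J.

5670 J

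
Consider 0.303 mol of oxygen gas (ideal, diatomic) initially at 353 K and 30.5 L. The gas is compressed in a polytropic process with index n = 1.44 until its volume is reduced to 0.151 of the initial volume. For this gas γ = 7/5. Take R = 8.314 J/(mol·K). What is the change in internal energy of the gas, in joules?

2880 J

P₁ = nRT₁/V₁ = 0.303×8.314×353/30.5 = 29.2 kPa.
Polytropic n=1.44: T₂ = T₁(V₁/V₂)^(n−1) = 353×(6.62)^0.44 = 811 K; P₂ = P₁(V₁/V₂)^n = 444 kPa.
For an ideal gas ΔU = nCvΔT with Cv = (5/2)R = 20.8 J/(mol·K).
ΔU = 0.303×20.8×(811−353) = 2880 J.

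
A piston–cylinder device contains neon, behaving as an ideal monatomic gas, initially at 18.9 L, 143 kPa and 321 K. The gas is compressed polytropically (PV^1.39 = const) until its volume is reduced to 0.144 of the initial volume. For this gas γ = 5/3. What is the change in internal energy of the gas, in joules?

4580 J

n = P₁V₁/(RT₁) = 143×18.9/(8.314×321) = 1.01 mol.
Polytropic n=1.39: T₂ = T₁(V₁/V₂)^(n−1) = 321×(6.94)^0.39 = 684 K; P₂ = P₁(V₁/V₂)^n = 2110 kPa.
For an ideal gas ΔU = nCvΔT with Cv = (3/2)R = 12.5 J/(mol·K).
ΔU = 1.01×12.5×(684−321) = 4580 J.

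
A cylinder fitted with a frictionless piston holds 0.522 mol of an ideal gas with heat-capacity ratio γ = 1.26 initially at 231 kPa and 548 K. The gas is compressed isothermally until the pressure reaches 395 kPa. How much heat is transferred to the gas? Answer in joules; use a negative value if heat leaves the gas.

-1280 J

V₁ = nRT₁/P₁ = 0.522×8.314×548/231 = 10.3 L.
Isothermal: T stays 548 K; PV = const ⇒ V₂ = 6.02 L, P₂ = 395 kPa.
ΔU = 0 (ideal gas, T constant).
W = nRT ln(V₂/V₁) = 0.522×8.314×548×ln(0.585) = -1280 J.
Q = ΔU + W = -1280 J.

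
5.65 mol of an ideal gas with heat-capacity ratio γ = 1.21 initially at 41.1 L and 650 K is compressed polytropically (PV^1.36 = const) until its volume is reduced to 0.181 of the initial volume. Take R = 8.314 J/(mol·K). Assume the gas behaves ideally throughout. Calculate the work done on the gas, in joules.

P₁ = nRT₁/V₁ = 5.65×8.314×650/41.1 = 743 kPa.
Polytropic n=1.36: T₂ = T₁(V₁/V₂)^(n−1) = 650×(5.52)^0.36 = 1200 K; P₂ = P₁(V₁/V₂)^n = 7590 kPa.
W = (P₁V₁−P₂V₂)/(n−1) = (743×41.1−7590×7.44)/0.36 = -72100 J.
Work done on the gas = −W_by = 72100 J.

72100 J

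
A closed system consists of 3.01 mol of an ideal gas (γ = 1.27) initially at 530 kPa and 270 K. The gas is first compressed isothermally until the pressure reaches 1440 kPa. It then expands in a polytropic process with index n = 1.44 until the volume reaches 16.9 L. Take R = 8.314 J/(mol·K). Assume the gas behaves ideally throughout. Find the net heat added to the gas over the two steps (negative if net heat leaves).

V₁ = nRT₁/P₁ = 3.01×8.314×270/530 = 12.7 L.
Step 1 — Isothermal: T stays 270 K; PV = const ⇒ V₂ = 4.69 L, P₂ = 1440 kPa.
ΔU = 0 (ideal gas, T constant).
W = nRT ln(V₂/V₁) = 3.01×8.314×270×ln(0.368) = -6750 J.
Q = ΔU + W = -6750 J.
State after step 1: P = 1440 kPa, V = 4.69 L, T = 270 K.
Step 2 — Polytropic n=1.44: T₂ = T₁(V₁/V₂)^(n−1) = 270×(0.278)^0.44 = 154 K; P₂ = P₁(V₁/V₂)^n = 228 kPa.
W = (P₁V₁−P₂V₂)/(n−1) = (1440×4.69−228×16.9)/0.44 = 6620 J.
ΔU = nCvΔT = 3.01×30.8×(154−270) = -10800 J.
Q = ΔU + W = -4170 J.
Net over both steps: W = -135 J, Q = -10900 J, ΔU = -10800 J.

-10900 J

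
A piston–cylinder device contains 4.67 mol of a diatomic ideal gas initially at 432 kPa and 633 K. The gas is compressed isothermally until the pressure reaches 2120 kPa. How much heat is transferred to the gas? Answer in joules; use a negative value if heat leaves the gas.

V₁ = nRT₁/P₁ = 4.67×8.314×633/432 = 56.9 L.
Isothermal: T stays 633 K; PV = const ⇒ V₂ = 11.6 L, P₂ = 2120 kPa.
ΔU = 0 (ideal gas, T constant).
W = nRT ln(V₂/V₁) = 4.67×8.314×633×ln(0.204) = -39100 J.
Q = ΔU + W = -39100 J.

-39100 J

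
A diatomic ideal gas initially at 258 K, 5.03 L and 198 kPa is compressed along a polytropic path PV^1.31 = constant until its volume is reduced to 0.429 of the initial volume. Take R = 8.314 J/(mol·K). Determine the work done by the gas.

n = P₁V₁/(RT₁) = 198×5.03/(8.314×258) = 0.464 mol.
Polytropic n=1.31: T₂ = T₁(V₁/V₂)^(n−1) = 258×(2.33)^0.31 = 335 K; P₂ = P₁(V₁/V₂)^n = 600 kPa.
W = (P₁V₁−P₂V₂)/(n−1) = (198×5.03−600×2.16)/0.31 = -964 J.

-964 J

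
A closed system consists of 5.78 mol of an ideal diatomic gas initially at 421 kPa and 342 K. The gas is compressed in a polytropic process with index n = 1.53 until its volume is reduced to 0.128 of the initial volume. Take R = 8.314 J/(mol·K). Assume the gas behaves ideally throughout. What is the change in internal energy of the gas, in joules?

V₁ = nRT₁/P₁ = 5.78×8.314×342/421 = 39.0 L.
Polytropic n=1.53: T₂ = T₁(V₁/V₂)^(n−1) = 342×(7.81)^0.53 = 1020 K; P₂ = P₁(V₁/V₂)^n = 9780 kPa.
For an ideal gas ΔU = nCvΔT with Cv = (5/2)R = 20.8 J/(mol·K).
ΔU = 5.78×20.8×(1020−342) = 81100 J.

81100 J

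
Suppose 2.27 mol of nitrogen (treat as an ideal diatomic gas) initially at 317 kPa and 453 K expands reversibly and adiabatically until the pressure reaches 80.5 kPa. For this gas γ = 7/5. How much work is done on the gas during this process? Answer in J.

-6930 J

V₁ = nRT₁/P₁ = 2.27×8.314×453/317 = 27.0 L.
Adiabatic: T₂/T₁ = (P₂/P₁)^((γ−1)/γ) ⇒ T₂ = 453×(0.254)^0.286 = 306 K; V₂ = 71.8 L.
ΔU = nCvΔT = 2.27×20.8×(306−453) = -6930 J.
Q = 0 for an adiabatic process, so W = −ΔU = 6930 J.
Work done on the gas = −W_by = -6930 J.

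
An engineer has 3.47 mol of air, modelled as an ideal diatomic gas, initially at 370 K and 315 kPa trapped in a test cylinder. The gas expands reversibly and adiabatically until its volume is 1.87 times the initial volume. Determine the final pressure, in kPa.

V₁ = nRT₁/P₁ = 3.47×8.314×370/315 = 33.9 L.
Adiabatic: TV^(γ−1) = const ⇒ T₂ = 370×(0.535)^0.400 = 288 K; PV^γ = const ⇒ P₂ = 131 kPa.

131 kPa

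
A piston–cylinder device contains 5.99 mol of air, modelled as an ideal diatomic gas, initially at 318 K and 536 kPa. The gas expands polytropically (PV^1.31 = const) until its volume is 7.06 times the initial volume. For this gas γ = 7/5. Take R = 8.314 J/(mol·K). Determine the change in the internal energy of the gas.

V₁ = nRT₁/P₁ = 5.99×8.314×318/536 = 29.5 L.
Polytropic n=1.31: T₂ = T₁(V₁/V₂)^(n−1) = 318×(0.142)^0.31 = 173 K; P₂ = P₁(V₁/V₂)^n = 41.4 kPa.
For an ideal gas ΔU = nCvΔT with Cv = (5/2)R = 20.8 J/(mol·K).
ΔU = 5.99×20.8×(173−318) = -18000 J.

-18000 J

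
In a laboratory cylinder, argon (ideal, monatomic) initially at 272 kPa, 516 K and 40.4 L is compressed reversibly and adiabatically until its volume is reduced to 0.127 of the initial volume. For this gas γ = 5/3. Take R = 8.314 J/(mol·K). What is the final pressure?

8480 kPa

Adiabatic: TV^(γ−1) = const ⇒ T₂ = 516×(7.87)^0.667 = 2040 K; PV^γ = const ⇒ P₂ = 8480 kPa.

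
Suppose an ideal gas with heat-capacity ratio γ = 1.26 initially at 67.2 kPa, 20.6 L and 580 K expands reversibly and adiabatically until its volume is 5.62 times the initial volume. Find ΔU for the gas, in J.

n = P₁V₁/(RT₁) = 67.2×20.6/(8.314×580) = 0.287 mol.
Adiabatic: TV^(γ−1) = const ⇒ T₂ = 580×(0.178)^0.260 = 370 K; PV^γ = const ⇒ P₂ = 7.63 kPa.
For an ideal gas ΔU = nCvΔT with Cv = R/(γ−1) = 32.0 J/(mol·K).
ΔU = 0.287×32.0×(370−580) = -1930 J.

-1930 J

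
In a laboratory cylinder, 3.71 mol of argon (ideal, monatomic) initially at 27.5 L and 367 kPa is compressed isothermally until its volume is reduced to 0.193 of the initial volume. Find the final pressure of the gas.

T₁ = P₁V₁/(nR) = 367×27.5/(3.71×8.314) = 327 K.
Isothermal: T stays 327 K; PV = const ⇒ V₂ = 5.31 L, P₂ = 1900 kPa.

1900 kPa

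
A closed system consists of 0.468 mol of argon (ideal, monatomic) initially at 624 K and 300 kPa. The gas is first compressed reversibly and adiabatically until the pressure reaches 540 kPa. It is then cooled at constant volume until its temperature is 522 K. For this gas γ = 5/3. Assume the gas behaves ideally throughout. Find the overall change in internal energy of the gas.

-595 J

V₁ = nRT₁/P₁ = 0.468×8.314×624/300 = 8.09 L.
Step 1 — Adiabatic: T₂/T₁ = (P₂/P₁)^((γ−1)/γ) ⇒ T₂ = 624×(1.80)^0.400 = 789 K; V₂ = 5.69 L.
ΔU = nCvΔT = 0.468×12.5×(789−624) = 965 J.
Q = 0 for an adiabatic process, so W = −ΔU = -965 J.
State after step 1: P = 540 kPa, V = 5.69 L, T = 789 K.
Step 2 — Isochoric: V stays 5.69 L; P/T = const ⇒ T₂ = 522 K, P₂ = 357 kPa.
W = 0 (no volume change).
ΔU = nCvΔT = 0.468×12.5×(522−789) = -1560 J.
Q = ΔU = -1560 J.
Net over both steps: W = -965 J, Q = -1560 J, ΔU = -595 J.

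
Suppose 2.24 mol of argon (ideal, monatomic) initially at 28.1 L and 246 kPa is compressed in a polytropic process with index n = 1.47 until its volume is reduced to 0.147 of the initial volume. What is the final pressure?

T₁ = P₁V₁/(nR) = 246×28.1/(2.24×8.314) = 371 K.
Polytropic n=1.47: T₂ = T₁(V₁/V₂)^(n−1) = 371×(6.80)^0.47 = 914 K; P₂ = P₁(V₁/V₂)^n = 4120 kPa.

4120 kPa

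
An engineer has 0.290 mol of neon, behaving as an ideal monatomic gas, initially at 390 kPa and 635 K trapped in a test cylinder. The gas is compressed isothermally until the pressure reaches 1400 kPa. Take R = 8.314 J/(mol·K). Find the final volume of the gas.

1.09 L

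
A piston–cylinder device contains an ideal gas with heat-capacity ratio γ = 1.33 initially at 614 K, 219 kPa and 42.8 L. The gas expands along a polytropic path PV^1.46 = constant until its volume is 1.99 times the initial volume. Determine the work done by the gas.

5530 J

n = P₁V₁/(RT₁) = 219×42.8/(8.314×614) = 1.84 mol.
Polytropic n=1.46: T₂ = T₁(V₁/V₂)^(n−1) = 614×(0.503)^0.46 = 447 K; P₂ = P₁(V₁/V₂)^n = 80.2 kPa.
W = (P₁V₁−P₂V₂)/(n−1) = (219×42.8−80.2×85.2)/0.46 = 5530 J.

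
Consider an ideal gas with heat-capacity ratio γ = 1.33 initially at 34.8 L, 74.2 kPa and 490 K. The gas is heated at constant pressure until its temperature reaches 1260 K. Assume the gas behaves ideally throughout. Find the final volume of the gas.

Isobaric: P stays 74.2 kPa; V/T = const ⇒ T₂ = 1260 K, V₂ = 89.5 L.

89.5 L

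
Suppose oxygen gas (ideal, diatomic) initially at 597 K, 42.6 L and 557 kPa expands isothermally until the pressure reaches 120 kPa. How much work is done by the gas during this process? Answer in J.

n = P₁V₁/(RT₁) = 557×42.6/(8.314×597) = 4.78 mol.
Isothermal: T stays 597 K; PV = const ⇒ V₂ = 198 L, P₂ = 120 kPa.
W = nRT ln(V₂/V₁) = 4.78×8.314×597×ln(4.64) = 36400 J.

36400 J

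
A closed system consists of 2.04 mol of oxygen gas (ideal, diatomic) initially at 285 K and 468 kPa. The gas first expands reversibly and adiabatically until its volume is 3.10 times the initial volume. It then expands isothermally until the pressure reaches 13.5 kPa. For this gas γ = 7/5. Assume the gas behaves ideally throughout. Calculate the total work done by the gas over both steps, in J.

10400 J

V₁ = nRT₁/P₁ = 2.04×8.314×285/468 = 10.3 L.
Step 1 — Adiabatic: TV^(γ−1) = const ⇒ T₂ = 285×(0.323)^0.400 = 181 K; PV^γ = const ⇒ P₂ = 96.0 kPa.
ΔU = nCvΔT = 2.04×20.8×(181−285) = -4400 J.
Q = 0 for an adiabatic process, so W = −ΔU = 4400 J.
State after step 1: P = 96.0 kPa, V = 32.0 L, T = 181 K.
Step 2 — Isothermal: T stays 181 K; PV = const ⇒ V₂ = 228 L, P₂ = 13.5 kPa.
ΔU = 0 (ideal gas, T constant).
W = nRT ln(V₂/V₁) = 2.04×8.314×181×ln(7.11) = 6030 J.
Q = ΔU + W = 6030 J.
Net over both steps: W = 10400 J, Q = 6030 J, ΔU = -4400 J.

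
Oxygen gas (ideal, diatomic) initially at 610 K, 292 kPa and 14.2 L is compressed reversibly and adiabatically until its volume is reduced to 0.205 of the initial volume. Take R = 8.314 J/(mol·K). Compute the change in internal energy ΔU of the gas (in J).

n = P₁V₁/(RT₁) = 292×14.2/(8.314×610) = 0.818 mol.
Adiabatic: TV^(γ−1) = const ⇒ T₂ = 610×(4.88)^0.400 = 1150 K; PV^γ = const ⇒ P₂ = 2680 kPa.
For an ideal gas ΔU = nCvΔT with Cv = (5/2)R = 20.8 J/(mol·K).
ΔU = 0.818×20.8×(1150−610) = 9170 J.

9170 J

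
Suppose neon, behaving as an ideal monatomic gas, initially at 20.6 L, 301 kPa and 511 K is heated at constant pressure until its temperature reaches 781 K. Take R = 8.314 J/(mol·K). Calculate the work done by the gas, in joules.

n = P₁V₁/(RT₁) = 301×20.6/(8.314×511) = 1.46 mol.
Isobaric: P stays 301 kPa; V/T = const ⇒ T₂ = 781 K, V₂ = 31.5 L.
W = PΔV = 301×(31.5−20.6) kPa·L = 3280 J.

3280 J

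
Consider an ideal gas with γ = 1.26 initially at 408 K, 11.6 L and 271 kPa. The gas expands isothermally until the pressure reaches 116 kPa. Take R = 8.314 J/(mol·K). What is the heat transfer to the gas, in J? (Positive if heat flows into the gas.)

2670 J

n = P₁V₁/(RT₁) = 271×11.6/(8.314×408) = 0.927 mol.
Isothermal: T stays 408 K; PV = const ⇒ V₂ = 27.1 L, P₂ = 116 kPa.
ΔU = 0 (ideal gas, T constant).
W = nRT ln(V₂/V₁) = 0.927×8.314×408×ln(2.34) = 2670 J.
Q = ΔU + W = 2670 J.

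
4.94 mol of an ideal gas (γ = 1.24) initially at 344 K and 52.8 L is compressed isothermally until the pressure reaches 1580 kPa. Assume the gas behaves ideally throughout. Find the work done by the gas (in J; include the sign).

P₁ = nRT₁/V₁ = 4.94×8.314×344/52.8 = 268 kPa.
Isothermal: T stays 344 K; PV = const ⇒ V₂ = 8.94 L, P₂ = 1580 kPa.
W = nRT ln(V₂/V₁) = 4.94×8.314×344×ln(0.169) = -25100 J.

-25100 J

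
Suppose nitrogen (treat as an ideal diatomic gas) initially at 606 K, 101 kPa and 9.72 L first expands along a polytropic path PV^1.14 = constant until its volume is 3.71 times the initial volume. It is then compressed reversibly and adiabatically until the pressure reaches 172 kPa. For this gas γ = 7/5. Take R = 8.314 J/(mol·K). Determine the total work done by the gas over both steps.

-427 J

n = P₁V₁/(RT₁) = 101×9.72/(8.314×606) = 0.195 mol.
Step 1 — Polytropic n=1.14: T₂ = T₁(V₁/V₂)^(n−1) = 606×(0.270)^0.14 = 504 K; P₂ = P₁(V₁/V₂)^n = 22.7 kPa.
W = (P₁V₁−P₂V₂)/(n−1) = (101×9.72−22.7×36.1)/0.14 = 1180 J.
ΔU = nCvΔT = 0.195×20.8×(504−606) = -412 J.
Q = ΔU + W = 764 J.
State after step 1: P = 22.7 kPa, V = 36.1 L, T = 504 K.
Step 2 — Adiabatic: T₂/T₁ = (P₂/P₁)^((γ−1)/γ) ⇒ T₂ = 504×(7.59)^0.286 = 900 K; V₂ = 8.48 L.
ΔU = nCvΔT = 0.195×20.8×(900−504) = 1600 J.
Q = 0 for an adiabatic process, so W = −ΔU = -1600 J.
Net over both steps: W = -427 J, Q = 764 J, ΔU = 1190 J.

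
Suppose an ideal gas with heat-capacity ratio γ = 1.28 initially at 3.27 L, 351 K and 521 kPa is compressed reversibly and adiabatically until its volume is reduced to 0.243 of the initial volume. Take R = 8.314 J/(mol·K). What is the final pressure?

3190 kPa

Adiabatic: TV^(γ−1) = const ⇒ T₂ = 351×(4.12)^0.280 = 522 K; PV^γ = const ⇒ P₂ = 3190 kPa.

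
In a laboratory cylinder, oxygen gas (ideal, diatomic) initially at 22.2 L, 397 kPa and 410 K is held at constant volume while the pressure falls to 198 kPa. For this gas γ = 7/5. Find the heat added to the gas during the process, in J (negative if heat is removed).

-11000 J

n = P₁V₁/(RT₁) = 397×22.2/(8.314×410) = 2.59 mol.
Isochoric: V stays 22.2 L; P/T = const ⇒ T₂ = 204 K, P₂ = 198 kPa.
W = 0 (no volume change).
ΔU = nCvΔT = 2.59×20.8×(204−410) = -11000 J.
Q = ΔU = -11000 J.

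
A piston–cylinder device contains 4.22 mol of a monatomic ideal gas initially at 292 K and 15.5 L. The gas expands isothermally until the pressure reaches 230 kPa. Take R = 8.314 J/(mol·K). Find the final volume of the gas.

44.5 L

P₁ = nRT₁/V₁ = 4.22×8.314×292/15.5 = 661 kPa.
Isothermal: T stays 292 K; PV = const ⇒ V₂ = 44.5 L, P₂ = 230 kPa.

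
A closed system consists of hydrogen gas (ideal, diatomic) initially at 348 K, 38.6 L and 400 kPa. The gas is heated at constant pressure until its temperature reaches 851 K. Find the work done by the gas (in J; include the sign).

22300 J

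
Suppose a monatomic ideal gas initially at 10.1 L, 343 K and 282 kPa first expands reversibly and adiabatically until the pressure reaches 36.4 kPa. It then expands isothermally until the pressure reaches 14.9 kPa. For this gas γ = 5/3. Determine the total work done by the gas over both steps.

3510 J

n = P₁V₁/(RT₁) = 282×10.1/(8.314×343) = 0.999 mol.
Step 1 — Adiabatic: T₂/T₁ = (P₂/P₁)^((γ−1)/γ) ⇒ T₂ = 343×(0.129)^0.400 = 151 K; V₂ = 34.5 L.
ΔU = nCvΔT = 0.999×12.5×(151−343) = -2390 J.
Q = 0 for an adiabatic process, so W = −ΔU = 2390 J.
State after step 1: P = 36.4 kPa, V = 34.5 L, T = 151 K.
Step 2 — Isothermal: T stays 151 K; PV = const ⇒ V₂ = 84.3 L, P₂ = 14.9 kPa.
ΔU = 0 (ideal gas, T constant).
W = nRT ln(V₂/V₁) = 0.999×8.314×151×ln(2.44) = 1120 J.
Q = ΔU + W = 1120 J.
Net over both steps: W = 3510 J, Q = 1120 J, ΔU = -2390 J.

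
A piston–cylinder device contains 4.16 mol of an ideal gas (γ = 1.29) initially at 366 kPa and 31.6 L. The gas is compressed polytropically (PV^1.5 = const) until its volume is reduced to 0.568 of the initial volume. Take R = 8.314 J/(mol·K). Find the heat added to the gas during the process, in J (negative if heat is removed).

T₁ = P₁V₁/(nR) = 366×31.6/(4.16×8.314) = 334 K.
Polytropic n=1.5: T₂ = T₁(V₁/V₂)^(n−1) = 334×(1.76)^0.50 = 444 K; P₂ = P₁(V₁/V₂)^n = 855 kPa.
W = (P₁V₁−P₂V₂)/(n−1) = (366×31.6−855×17.9)/0.50 = -7560 J.
ΔU = nCvΔT = 4.16×28.7×(444−334) = 13000 J.
Q = ΔU + W = 5480 J.

5480 J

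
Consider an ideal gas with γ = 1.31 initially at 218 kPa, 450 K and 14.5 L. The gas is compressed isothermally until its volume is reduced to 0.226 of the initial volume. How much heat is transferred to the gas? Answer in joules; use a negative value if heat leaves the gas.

-4700 J

n = P₁V₁/(RT₁) = 218×14.5/(8.314×450) = 0.845 mol.
Isothermal: T stays 450 K; PV = const ⇒ V₂ = 3.28 L, P₂ = 965 kPa.
ΔU = 0 (ideal gas, T constant).
W = nRT ln(V₂/V₁) = 0.845×8.314×450×ln(0.226) = -4700 J.
Q = ΔU + W = -4700 J.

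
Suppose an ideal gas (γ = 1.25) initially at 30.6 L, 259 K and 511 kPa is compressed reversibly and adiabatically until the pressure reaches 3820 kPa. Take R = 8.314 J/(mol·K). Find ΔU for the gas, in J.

31000 J

n = P₁V₁/(RT₁) = 511×30.6/(8.314×259) = 7.26 mol.
Adiabatic: T₂/T₁ = (P₂/P₁)^((γ−1)/γ) ⇒ T₂ = 259×(7.48)^0.200 = 387 K; V₂ = 6.12 L.
For an ideal gas ΔU = nCvΔT with Cv = R/(γ−1) = 33.3 J/(mol·K).
ΔU = 7.26×33.3×(387−259) = 31000 J.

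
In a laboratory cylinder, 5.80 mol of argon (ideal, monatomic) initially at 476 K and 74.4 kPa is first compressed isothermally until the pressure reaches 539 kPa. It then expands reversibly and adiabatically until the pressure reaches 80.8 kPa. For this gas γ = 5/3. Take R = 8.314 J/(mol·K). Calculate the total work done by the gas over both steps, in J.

-27100 J

V₁ = nRT₁/P₁ = 5.80×8.314×476/74.4 = 309 L.
Step 1 — Isothermal: T stays 476 K; PV = const ⇒ V₂ = 42.6 L, P₂ = 539 kPa.
ΔU = 0 (ideal gas, T constant).
W = nRT ln(V₂/V₁) = 5.80×8.314×476×ln(0.138) = -45500 J.
Q = ΔU + W = -45500 J.
State after step 1: P = 539 kPa, V = 42.6 L, T = 476 K.
Step 2 — Adiabatic: T₂/T₁ = (P₂/P₁)^((γ−1)/γ) ⇒ T₂ = 476×(0.150)^0.400 = 223 K; V₂ = 133 L.
ΔU = nCvΔT = 5.80×12.5×(223−476) = -18300 J.
Q = 0 for an adiabatic process, so W = −ΔU = 18300 J.
Net over both steps: W = -27100 J, Q = -45500 J, ΔU = -18300 J.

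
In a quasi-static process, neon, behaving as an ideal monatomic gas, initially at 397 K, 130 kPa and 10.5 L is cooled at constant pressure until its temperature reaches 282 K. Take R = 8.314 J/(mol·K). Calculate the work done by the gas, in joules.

-395 J

n = P₁V₁/(RT₁) = 130×10.5/(8.314×397) = 0.414 mol.
Isobaric: P stays 130 kPa; V/T = const ⇒ T₂ = 282 K, V₂ = 7.46 L.
W = PΔV = 130×(7.46−10.5) kPa·L = -395 J.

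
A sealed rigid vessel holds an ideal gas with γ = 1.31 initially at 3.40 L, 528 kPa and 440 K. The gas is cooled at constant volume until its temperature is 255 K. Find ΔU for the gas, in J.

n = P₁V₁/(RT₁) = 528×3.40/(8.314×440) = 0.491 mol.
Isochoric: V stays 3.40 L; P/T = const ⇒ T₂ = 255 K, P₂ = 306 kPa.
For an ideal gas ΔU = nCvΔT with Cv = R/(γ−1) = 26.8 J/(mol·K).
ΔU = 0.491×26.8×(255−440) = -2430 J.

-2430 J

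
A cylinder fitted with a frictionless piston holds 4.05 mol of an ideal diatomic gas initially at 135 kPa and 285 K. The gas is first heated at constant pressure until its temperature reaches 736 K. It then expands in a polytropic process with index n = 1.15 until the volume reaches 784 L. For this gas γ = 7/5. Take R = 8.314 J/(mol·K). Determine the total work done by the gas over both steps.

V₁ = nRT₁/P₁ = 4.05×8.314×285/135 = 71.1 L.
Step 1 — Isobaric: P stays 135 kPa; V/T = const ⇒ T₂ = 736 K, V₂ = 184 L.
W = PΔV = 135×(184−71.1) kPa·L = 15200 J.
ΔU = nCvΔT = 4.05×20.8×(736−285) = 38000 J.
Q = ΔU + W = nCpΔT = 53200 J.
State after step 1: P = 135 kPa, V = 184 L, T = 736 K.
Step 2 — Polytropic n=1.15: T₂ = T₁(V₁/V₂)^(n−1) = 736×(0.234)^0.15 = 592 K; P₂ = P₁(V₁/V₂)^n = 25.4 kPa.
W = (P₁V₁−P₂V₂)/(n−1) = (135×184−25.4×784)/0.15 = 32300 J.
ΔU = nCvΔT = 4.05×20.8×(592−736) = -12100 J.
Q = ΔU + W = 20200 J.
Net over both steps: W = 47500 J, Q = 73400 J, ΔU = 25800 J.

47500 J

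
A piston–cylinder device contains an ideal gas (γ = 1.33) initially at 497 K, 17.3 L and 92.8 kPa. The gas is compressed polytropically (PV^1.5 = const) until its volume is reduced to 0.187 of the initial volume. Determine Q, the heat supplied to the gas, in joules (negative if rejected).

n = P₁V₁/(RT₁) = 92.8×17.3/(8.314×497) = 0.389 mol.
Polytropic n=1.5: T₂ = T₁(V₁/V₂)^(n−1) = 497×(5.35)^0.50 = 1150 K; P₂ = P₁(V₁/V₂)^n = 1150 kPa.
W = (P₁V₁−P₂V₂)/(n−1) = (92.8×17.3−1150×3.24)/0.50 = -4210 J.
ΔU = nCvΔT = 0.389×25.2×(1150−497) = 6390 J.
Q = ΔU + W = 2170 J.

2170 J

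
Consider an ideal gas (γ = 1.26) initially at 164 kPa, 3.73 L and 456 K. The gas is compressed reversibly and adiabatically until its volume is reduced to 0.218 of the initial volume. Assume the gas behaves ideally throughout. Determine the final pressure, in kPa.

Adiabatic: TV^(γ−1) = const ⇒ T₂ = 456×(4.59)^0.260 = 678 K; PV^γ = const ⇒ P₂ = 1120 kPa.

1120 kPa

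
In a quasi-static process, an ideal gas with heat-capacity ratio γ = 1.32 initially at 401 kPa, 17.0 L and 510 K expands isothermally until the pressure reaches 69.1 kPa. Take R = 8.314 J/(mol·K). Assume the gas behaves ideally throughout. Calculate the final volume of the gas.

Isothermal: T stays 510 K; PV = const ⇒ V₂ = 98.7 L, P₂ = 69.1 kPa.

98.7 L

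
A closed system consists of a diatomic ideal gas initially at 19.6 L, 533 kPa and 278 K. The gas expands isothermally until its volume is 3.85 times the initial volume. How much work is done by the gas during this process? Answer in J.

14100 J

n = P₁V₁/(RT₁) = 533×19.6/(8.314×278) = 4.52 mol.
Isothermal: T stays 278 K; PV = const ⇒ V₂ = 75.5 L, P₂ = 138 kPa.
W = nRT ln(V₂/V₁) = 4.52×8.314×278×ln(3.85) = 14100 J.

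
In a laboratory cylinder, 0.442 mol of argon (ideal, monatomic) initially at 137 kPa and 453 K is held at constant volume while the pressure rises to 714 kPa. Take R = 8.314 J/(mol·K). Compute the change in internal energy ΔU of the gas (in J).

10500 J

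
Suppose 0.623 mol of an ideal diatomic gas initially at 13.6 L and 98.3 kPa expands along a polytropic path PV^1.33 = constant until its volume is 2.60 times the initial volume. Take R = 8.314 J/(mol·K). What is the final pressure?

27.6 kPa

T₁ = P₁V₁/(nR) = 98.3×13.6/(0.623×8.314) = 258 K.
Polytropic n=1.33: T₂ = T₁(V₁/V₂)^(n−1) = 258×(0.385)^0.33 = 188 K; P₂ = P₁(V₁/V₂)^n = 27.6 kPa.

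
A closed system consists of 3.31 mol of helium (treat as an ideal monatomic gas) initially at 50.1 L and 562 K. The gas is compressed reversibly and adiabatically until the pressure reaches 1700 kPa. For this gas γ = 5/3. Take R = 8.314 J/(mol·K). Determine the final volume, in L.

18.0 L

P₁ = nRT₁/V₁ = 3.31×8.314×562/50.1 = 309 kPa.
Adiabatic: T₂/T₁ = (P₂/P₁)^((γ−1)/γ) ⇒ T₂ = 562×(5.51)^0.400 = 1110 K; V₂ = 18.0 L.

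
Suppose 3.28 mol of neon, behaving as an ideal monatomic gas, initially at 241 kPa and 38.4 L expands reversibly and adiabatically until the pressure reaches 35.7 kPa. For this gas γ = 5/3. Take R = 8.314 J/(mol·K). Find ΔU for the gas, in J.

-7410 J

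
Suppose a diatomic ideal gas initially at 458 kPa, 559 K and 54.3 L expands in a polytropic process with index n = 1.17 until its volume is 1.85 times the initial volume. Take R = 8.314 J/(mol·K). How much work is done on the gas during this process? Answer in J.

-14500 J

n = P₁V₁/(RT₁) = 458×54.3/(8.314×559) = 5.35 mol.
Polytropic n=1.17: T₂ = T₁(V₁/V₂)^(n−1) = 559×(0.541)^0.17 = 503 K; P₂ = P₁(V₁/V₂)^n = 223 kPa.
W = (P₁V₁−P₂V₂)/(n−1) = (458×54.3−223×100)/0.17 = 14500 J.
Work done on the gas = −W_by = -14500 J.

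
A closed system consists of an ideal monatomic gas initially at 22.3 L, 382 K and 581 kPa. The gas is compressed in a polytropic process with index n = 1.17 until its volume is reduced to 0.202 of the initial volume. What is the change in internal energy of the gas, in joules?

6070 J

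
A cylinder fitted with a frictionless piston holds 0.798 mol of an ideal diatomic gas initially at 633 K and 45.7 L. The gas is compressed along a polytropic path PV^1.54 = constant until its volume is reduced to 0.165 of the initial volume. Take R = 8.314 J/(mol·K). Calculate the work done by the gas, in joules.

-12800 J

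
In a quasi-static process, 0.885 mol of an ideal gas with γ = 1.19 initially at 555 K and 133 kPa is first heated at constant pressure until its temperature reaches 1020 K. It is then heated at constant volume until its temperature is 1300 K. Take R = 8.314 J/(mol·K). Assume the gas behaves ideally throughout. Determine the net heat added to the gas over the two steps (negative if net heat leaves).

32300 J

V₁ = nRT₁/P₁ = 0.885×8.314×555/133 = 30.7 L.
Step 1 — Isobaric: P stays 133 kPa; V/T = const ⇒ T₂ = 1020 K, V₂ = 56.4 L.
W = PΔV = 133×(56.4−30.7) kPa·L = 3420 J.
ΔU = nCvΔT = 0.885×43.8×(1020−555) = 18000 J.
Q = ΔU + W = nCpΔT = 21400 J.
State after step 1: P = 133 kPa, V = 56.4 L, T = 1020 K.
Step 2 — Isochoric: V stays 56.4 L; P/T = const ⇒ T₂ = 1300 K, P₂ = 170 kPa.
W = 0 (no volume change).
ΔU = nCvΔT = 0.885×43.8×(1300−1020) = 10800 J.
Q = ΔU = 10800 J.
Net over both steps: W = 3420 J, Q = 32300 J, ΔU = 28900 J.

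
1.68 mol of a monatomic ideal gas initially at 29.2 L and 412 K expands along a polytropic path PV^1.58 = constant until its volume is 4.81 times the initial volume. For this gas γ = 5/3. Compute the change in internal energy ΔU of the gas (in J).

-5160 J

P₁ = nRT₁/V₁ = 1.68×8.314×412/29.2 = 197 kPa.
Polytropic n=1.58: T₂ = T₁(V₁/V₂)^(n−1) = 412×(0.208)^0.58 = 166 K; P₂ = P₁(V₁/V₂)^n = 16.5 kPa.
For an ideal gas ΔU = nCvΔT with Cv = (3/2)R = 12.5 J/(mol·K).
ΔU = 1.68×12.5×(166−412) = -5160 J.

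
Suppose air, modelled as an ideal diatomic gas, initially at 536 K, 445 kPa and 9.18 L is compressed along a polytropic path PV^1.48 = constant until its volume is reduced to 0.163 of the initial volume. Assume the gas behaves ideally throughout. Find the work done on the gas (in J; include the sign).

11800 J

n = P₁V₁/(RT₁) = 445×9.18/(8.314×536) = 0.917 mol.
Polytropic n=1.48: T₂ = T₁(V₁/V₂)^(n−1) = 536×(6.13)^0.48 = 1280 K; P₂ = P₁(V₁/V₂)^n = 6520 kPa.
W = (P₁V₁−P₂V₂)/(n−1) = (445×9.18−6520×1.50)/0.48 = -11800 J.
Work done on the gas = −W_by = 11800 J.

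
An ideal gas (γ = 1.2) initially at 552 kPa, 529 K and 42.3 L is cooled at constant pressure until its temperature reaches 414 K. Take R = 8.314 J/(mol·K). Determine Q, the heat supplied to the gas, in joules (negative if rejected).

-30500 J

n = P₁V₁/(RT₁) = 552×42.3/(8.314×529) = 5.31 mol.
Isobaric: P stays 552 kPa; V/T = const ⇒ T₂ = 414 K, V₂ = 33.1 L.
W = PΔV = 552×(33.1−42.3) kPa·L = -5080 J.
ΔU = nCvΔT = 5.31×41.6×(414−529) = -25400 J.
Q = ΔU + W = nCpΔT = -30500 J.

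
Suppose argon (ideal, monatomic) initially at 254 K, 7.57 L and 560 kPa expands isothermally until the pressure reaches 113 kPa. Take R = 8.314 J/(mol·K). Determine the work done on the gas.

n = P₁V₁/(RT₁) = 560×7.57/(8.314×254) = 2.01 mol.
Isothermal: T stays 254 K; PV = const ⇒ V₂ = 37.5 L, P₂ = 113 kPa.
W = nRT ln(V₂/V₁) = 2.01×8.314×254×ln(4.96) = 6790 J.
Work done on the gas = −W_by = -6790 J.

-6790 J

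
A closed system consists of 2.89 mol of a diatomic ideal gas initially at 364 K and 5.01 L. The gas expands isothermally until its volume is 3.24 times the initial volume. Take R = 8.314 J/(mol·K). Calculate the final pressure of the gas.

539 kPa

P₁ = nRT₁/V₁ = 2.89×8.314×364/5.01 = 1750 kPa.
Isothermal: T stays 364 K; PV = const ⇒ V₂ = 16.2 L, P₂ = 539 kPa.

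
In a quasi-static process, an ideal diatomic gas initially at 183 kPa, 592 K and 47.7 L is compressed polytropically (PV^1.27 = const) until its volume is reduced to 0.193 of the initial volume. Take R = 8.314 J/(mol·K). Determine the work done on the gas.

18100 J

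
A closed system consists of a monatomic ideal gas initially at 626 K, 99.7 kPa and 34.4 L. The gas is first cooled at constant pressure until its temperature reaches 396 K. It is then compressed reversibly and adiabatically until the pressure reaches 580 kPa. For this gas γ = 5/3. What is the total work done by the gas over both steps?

n = P₁V₁/(RT₁) = 99.7×34.4/(8.314×626) = 0.659 mol.
Step 1 — Isobaric: P stays 99.7 kPa; V/T = const ⇒ T₂ = 396 K, V₂ = 21.8 L.
W = PΔV = 99.7×(21.8−34.4) kPa·L = -1260 J.
ΔU = nCvΔT = 0.659×12.5×(396−626) = -1890 J.
Q = ΔU + W = nCpΔT = -3150 J.
State after step 1: P = 99.7 kPa, V = 21.8 L, T = 396 K.
Step 2 — Adiabatic: T₂/T₁ = (P₂/P₁)^((γ−1)/γ) ⇒ T₂ = 396×(5.82)^0.400 = 801 K; V₂ = 7.57 L.
ΔU = nCvΔT = 0.659×12.5×(801−396) = 3330 J.
Q = 0 for an adiabatic process, so W = −ΔU = -3330 J.
Net over both steps: W = -4590 J, Q = -3150 J, ΔU = 1440 J.

-4590 J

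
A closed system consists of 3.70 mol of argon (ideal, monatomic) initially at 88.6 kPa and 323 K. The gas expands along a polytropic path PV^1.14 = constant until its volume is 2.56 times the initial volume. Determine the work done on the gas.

V₁ = nRT₁/P₁ = 3.70×8.314×323/88.6 = 112 L.
Polytropic n=1.14: T₂ = T₁(V₁/V₂)^(n−1) = 323×(0.391)^0.14 = 283 K; P₂ = P₁(V₁/V₂)^n = 30.3 kPa.
W = (P₁V₁−P₂V₂)/(n−1) = (88.6×112−30.3×287)/0.14 = 8750 J.
Work done on the gas = −W_by = -8750 J.

-8750 J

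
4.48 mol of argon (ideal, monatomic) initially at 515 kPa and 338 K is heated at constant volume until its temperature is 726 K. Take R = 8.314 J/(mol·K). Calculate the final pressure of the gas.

1110 kPa

V₁ = nRT₁/P₁ = 4.48×8.314×338/515 = 24.4 L.
Isochoric: V stays 24.4 L; P/T = const ⇒ T₂ = 726 K, P₂ = 1110 kPa.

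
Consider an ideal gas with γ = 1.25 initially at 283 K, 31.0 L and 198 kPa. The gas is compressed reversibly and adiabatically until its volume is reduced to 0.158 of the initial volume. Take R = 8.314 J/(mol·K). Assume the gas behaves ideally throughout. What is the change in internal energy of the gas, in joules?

n = P₁V₁/(RT₁) = 198×31.0/(8.314×283) = 2.61 mol.
Adiabatic: TV^(γ−1) = const ⇒ T₂ = 283×(6.33)^0.250 = 449 K; PV^γ = const ⇒ P₂ = 1990 kPa.
For an ideal gas ΔU = nCvΔT with Cv = R/(γ−1) = 33.3 J/(mol·K).
ΔU = 2.61×33.3×(449−283) = 14400 J.

14400 J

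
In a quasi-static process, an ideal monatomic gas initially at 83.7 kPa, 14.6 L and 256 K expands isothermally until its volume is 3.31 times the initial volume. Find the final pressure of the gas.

25.3 kPa

Isothermal: T stays 256 K; PV = const ⇒ V₂ = 48.3 L, P₂ = 25.3 kPa.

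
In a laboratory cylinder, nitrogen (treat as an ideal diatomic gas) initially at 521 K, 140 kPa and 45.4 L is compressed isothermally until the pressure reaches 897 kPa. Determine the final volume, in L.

Isothermal: T stays 521 K; PV = const ⇒ V₂ = 7.09 L, P₂ = 897 kPa.

7.09 L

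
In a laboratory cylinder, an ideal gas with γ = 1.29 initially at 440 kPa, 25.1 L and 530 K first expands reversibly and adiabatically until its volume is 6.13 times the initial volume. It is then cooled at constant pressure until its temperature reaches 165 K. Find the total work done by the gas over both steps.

n = P₁V₁/(RT₁) = 440×25.1/(8.314×530) = 2.51 mol.
Step 1 — Adiabatic: TV^(γ−1) = const ⇒ T₂ = 530×(0.163)^0.290 = 313 K; PV^γ = const ⇒ P₂ = 42.4 kPa.
ΔU = nCvΔT = 2.51×28.7×(313−530) = -15600 J.
Q = 0 for an adiabatic process, so W = −ΔU = 15600 J.
State after step 1: P = 42.4 kPa, V = 154 L, T = 313 K.
Step 2 — Isobaric: P stays 42.4 kPa; V/T = const ⇒ T₂ = 165 K, V₂ = 81.0 L.
W = PΔV = 42.4×(81.0−154) kPa·L = -3090 J.
ΔU = nCvΔT = 2.51×28.7×(165−313) = -10700 J.
Q = ΔU + W = nCpΔT = -13700 J.
Net over both steps: W = 12500 J, Q = -13700 J, ΔU = -26200 J.

12500 J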